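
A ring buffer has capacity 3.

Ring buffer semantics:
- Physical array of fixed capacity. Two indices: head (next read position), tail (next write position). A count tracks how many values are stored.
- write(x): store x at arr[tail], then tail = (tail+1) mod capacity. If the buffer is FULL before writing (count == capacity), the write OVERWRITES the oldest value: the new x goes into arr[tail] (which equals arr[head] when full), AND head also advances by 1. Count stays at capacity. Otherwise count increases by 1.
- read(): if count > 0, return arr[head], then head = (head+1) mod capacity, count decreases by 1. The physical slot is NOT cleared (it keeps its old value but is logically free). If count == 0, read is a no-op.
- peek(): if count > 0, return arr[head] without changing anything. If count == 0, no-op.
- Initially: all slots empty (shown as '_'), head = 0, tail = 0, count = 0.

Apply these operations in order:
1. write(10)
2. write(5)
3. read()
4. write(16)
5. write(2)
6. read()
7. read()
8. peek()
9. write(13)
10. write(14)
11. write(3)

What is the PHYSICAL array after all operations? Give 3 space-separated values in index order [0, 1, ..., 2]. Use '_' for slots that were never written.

Answer: 3 13 14

Derivation:
After op 1 (write(10)): arr=[10 _ _] head=0 tail=1 count=1
After op 2 (write(5)): arr=[10 5 _] head=0 tail=2 count=2
After op 3 (read()): arr=[10 5 _] head=1 tail=2 count=1
After op 4 (write(16)): arr=[10 5 16] head=1 tail=0 count=2
After op 5 (write(2)): arr=[2 5 16] head=1 tail=1 count=3
After op 6 (read()): arr=[2 5 16] head=2 tail=1 count=2
After op 7 (read()): arr=[2 5 16] head=0 tail=1 count=1
After op 8 (peek()): arr=[2 5 16] head=0 tail=1 count=1
After op 9 (write(13)): arr=[2 13 16] head=0 tail=2 count=2
After op 10 (write(14)): arr=[2 13 14] head=0 tail=0 count=3
After op 11 (write(3)): arr=[3 13 14] head=1 tail=1 count=3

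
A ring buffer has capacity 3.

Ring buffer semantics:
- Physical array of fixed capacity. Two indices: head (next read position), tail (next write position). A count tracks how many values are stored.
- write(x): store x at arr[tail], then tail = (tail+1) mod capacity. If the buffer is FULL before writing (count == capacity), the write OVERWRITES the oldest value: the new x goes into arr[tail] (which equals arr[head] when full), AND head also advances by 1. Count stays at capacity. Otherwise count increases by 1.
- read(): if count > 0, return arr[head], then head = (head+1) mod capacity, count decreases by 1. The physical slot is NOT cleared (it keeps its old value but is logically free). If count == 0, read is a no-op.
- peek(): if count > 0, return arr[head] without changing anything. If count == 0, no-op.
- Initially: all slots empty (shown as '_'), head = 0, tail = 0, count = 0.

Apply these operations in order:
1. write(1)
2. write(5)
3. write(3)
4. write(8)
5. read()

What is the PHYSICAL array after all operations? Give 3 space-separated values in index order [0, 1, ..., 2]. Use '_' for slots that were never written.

After op 1 (write(1)): arr=[1 _ _] head=0 tail=1 count=1
After op 2 (write(5)): arr=[1 5 _] head=0 tail=2 count=2
After op 3 (write(3)): arr=[1 5 3] head=0 tail=0 count=3
After op 4 (write(8)): arr=[8 5 3] head=1 tail=1 count=3
After op 5 (read()): arr=[8 5 3] head=2 tail=1 count=2

Answer: 8 5 3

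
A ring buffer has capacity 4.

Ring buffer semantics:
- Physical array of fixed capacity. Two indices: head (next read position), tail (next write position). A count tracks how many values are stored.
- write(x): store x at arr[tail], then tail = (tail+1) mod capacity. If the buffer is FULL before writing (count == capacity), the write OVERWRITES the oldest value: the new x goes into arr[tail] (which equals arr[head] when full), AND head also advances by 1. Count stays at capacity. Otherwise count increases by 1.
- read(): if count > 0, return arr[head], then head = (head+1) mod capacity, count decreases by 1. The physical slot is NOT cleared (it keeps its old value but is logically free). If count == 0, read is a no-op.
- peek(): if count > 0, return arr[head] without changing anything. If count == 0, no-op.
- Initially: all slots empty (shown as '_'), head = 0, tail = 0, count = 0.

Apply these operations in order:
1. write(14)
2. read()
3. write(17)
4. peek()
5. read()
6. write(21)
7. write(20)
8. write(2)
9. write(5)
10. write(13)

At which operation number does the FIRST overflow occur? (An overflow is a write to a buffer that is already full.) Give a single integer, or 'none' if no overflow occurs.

After op 1 (write(14)): arr=[14 _ _ _] head=0 tail=1 count=1
After op 2 (read()): arr=[14 _ _ _] head=1 tail=1 count=0
After op 3 (write(17)): arr=[14 17 _ _] head=1 tail=2 count=1
After op 4 (peek()): arr=[14 17 _ _] head=1 tail=2 count=1
After op 5 (read()): arr=[14 17 _ _] head=2 tail=2 count=0
After op 6 (write(21)): arr=[14 17 21 _] head=2 tail=3 count=1
After op 7 (write(20)): arr=[14 17 21 20] head=2 tail=0 count=2
After op 8 (write(2)): arr=[2 17 21 20] head=2 tail=1 count=3
After op 9 (write(5)): arr=[2 5 21 20] head=2 tail=2 count=4
After op 10 (write(13)): arr=[2 5 13 20] head=3 tail=3 count=4

Answer: 10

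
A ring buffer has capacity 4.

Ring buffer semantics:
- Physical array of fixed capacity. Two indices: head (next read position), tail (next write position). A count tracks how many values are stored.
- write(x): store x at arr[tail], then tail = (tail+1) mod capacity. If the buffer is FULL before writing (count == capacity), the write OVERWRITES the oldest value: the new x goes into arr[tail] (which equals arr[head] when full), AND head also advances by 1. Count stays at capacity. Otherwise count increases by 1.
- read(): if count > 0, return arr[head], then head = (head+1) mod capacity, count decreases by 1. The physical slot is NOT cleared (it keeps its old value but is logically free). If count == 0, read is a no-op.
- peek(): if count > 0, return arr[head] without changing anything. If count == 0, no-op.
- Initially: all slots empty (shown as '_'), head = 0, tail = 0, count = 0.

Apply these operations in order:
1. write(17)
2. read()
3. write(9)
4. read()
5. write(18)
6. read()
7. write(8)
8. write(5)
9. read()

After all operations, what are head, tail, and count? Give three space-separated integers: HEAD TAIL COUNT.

After op 1 (write(17)): arr=[17 _ _ _] head=0 tail=1 count=1
After op 2 (read()): arr=[17 _ _ _] head=1 tail=1 count=0
After op 3 (write(9)): arr=[17 9 _ _] head=1 tail=2 count=1
After op 4 (read()): arr=[17 9 _ _] head=2 tail=2 count=0
After op 5 (write(18)): arr=[17 9 18 _] head=2 tail=3 count=1
After op 6 (read()): arr=[17 9 18 _] head=3 tail=3 count=0
After op 7 (write(8)): arr=[17 9 18 8] head=3 tail=0 count=1
After op 8 (write(5)): arr=[5 9 18 8] head=3 tail=1 count=2
After op 9 (read()): arr=[5 9 18 8] head=0 tail=1 count=1

Answer: 0 1 1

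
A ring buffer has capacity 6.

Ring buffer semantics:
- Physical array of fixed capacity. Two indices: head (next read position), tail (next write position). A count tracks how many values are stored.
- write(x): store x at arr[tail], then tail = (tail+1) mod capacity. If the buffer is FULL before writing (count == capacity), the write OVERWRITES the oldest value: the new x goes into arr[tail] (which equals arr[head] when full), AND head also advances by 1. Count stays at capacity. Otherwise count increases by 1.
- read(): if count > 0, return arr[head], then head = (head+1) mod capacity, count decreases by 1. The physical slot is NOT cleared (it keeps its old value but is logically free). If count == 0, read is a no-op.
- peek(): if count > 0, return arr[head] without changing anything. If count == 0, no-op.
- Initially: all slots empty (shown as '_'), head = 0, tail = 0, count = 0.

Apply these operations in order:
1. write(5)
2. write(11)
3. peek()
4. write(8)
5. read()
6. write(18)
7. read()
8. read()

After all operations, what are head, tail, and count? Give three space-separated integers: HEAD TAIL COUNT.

After op 1 (write(5)): arr=[5 _ _ _ _ _] head=0 tail=1 count=1
After op 2 (write(11)): arr=[5 11 _ _ _ _] head=0 tail=2 count=2
After op 3 (peek()): arr=[5 11 _ _ _ _] head=0 tail=2 count=2
After op 4 (write(8)): arr=[5 11 8 _ _ _] head=0 tail=3 count=3
After op 5 (read()): arr=[5 11 8 _ _ _] head=1 tail=3 count=2
After op 6 (write(18)): arr=[5 11 8 18 _ _] head=1 tail=4 count=3
After op 7 (read()): arr=[5 11 8 18 _ _] head=2 tail=4 count=2
After op 8 (read()): arr=[5 11 8 18 _ _] head=3 tail=4 count=1

Answer: 3 4 1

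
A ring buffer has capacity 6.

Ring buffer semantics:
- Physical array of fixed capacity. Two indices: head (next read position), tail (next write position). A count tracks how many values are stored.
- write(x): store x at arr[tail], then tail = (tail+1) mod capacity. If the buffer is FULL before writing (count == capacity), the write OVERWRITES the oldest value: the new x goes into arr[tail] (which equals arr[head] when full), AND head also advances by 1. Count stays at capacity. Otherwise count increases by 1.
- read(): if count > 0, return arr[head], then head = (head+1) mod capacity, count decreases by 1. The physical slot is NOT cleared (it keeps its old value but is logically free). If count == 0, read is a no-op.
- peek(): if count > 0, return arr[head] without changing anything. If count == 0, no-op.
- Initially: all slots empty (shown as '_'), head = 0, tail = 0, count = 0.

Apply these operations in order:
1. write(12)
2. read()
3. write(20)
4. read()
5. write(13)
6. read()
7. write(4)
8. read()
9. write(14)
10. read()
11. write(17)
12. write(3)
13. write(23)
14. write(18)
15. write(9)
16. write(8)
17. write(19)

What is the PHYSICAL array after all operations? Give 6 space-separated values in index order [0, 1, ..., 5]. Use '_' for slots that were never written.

Answer: 3 23 18 9 8 19

Derivation:
After op 1 (write(12)): arr=[12 _ _ _ _ _] head=0 tail=1 count=1
After op 2 (read()): arr=[12 _ _ _ _ _] head=1 tail=1 count=0
After op 3 (write(20)): arr=[12 20 _ _ _ _] head=1 tail=2 count=1
After op 4 (read()): arr=[12 20 _ _ _ _] head=2 tail=2 count=0
After op 5 (write(13)): arr=[12 20 13 _ _ _] head=2 tail=3 count=1
After op 6 (read()): arr=[12 20 13 _ _ _] head=3 tail=3 count=0
After op 7 (write(4)): arr=[12 20 13 4 _ _] head=3 tail=4 count=1
After op 8 (read()): arr=[12 20 13 4 _ _] head=4 tail=4 count=0
After op 9 (write(14)): arr=[12 20 13 4 14 _] head=4 tail=5 count=1
After op 10 (read()): arr=[12 20 13 4 14 _] head=5 tail=5 count=0
After op 11 (write(17)): arr=[12 20 13 4 14 17] head=5 tail=0 count=1
After op 12 (write(3)): arr=[3 20 13 4 14 17] head=5 tail=1 count=2
After op 13 (write(23)): arr=[3 23 13 4 14 17] head=5 tail=2 count=3
After op 14 (write(18)): arr=[3 23 18 4 14 17] head=5 tail=3 count=4
After op 15 (write(9)): arr=[3 23 18 9 14 17] head=5 tail=4 count=5
After op 16 (write(8)): arr=[3 23 18 9 8 17] head=5 tail=5 count=6
After op 17 (write(19)): arr=[3 23 18 9 8 19] head=0 tail=0 count=6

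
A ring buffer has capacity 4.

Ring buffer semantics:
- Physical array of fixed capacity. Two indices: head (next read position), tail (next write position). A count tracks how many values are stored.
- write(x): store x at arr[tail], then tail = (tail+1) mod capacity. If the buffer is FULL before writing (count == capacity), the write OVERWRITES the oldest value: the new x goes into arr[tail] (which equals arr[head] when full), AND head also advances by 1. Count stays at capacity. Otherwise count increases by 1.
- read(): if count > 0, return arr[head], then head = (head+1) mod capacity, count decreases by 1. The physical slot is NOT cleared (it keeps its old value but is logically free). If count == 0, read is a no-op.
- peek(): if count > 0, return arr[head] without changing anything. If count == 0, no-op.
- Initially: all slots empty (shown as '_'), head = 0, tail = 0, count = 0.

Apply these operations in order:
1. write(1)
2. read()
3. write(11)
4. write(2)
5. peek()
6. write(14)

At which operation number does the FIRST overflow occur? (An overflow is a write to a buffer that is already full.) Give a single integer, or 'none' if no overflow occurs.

Answer: none

Derivation:
After op 1 (write(1)): arr=[1 _ _ _] head=0 tail=1 count=1
After op 2 (read()): arr=[1 _ _ _] head=1 tail=1 count=0
After op 3 (write(11)): arr=[1 11 _ _] head=1 tail=2 count=1
After op 4 (write(2)): arr=[1 11 2 _] head=1 tail=3 count=2
After op 5 (peek()): arr=[1 11 2 _] head=1 tail=3 count=2
After op 6 (write(14)): arr=[1 11 2 14] head=1 tail=0 count=3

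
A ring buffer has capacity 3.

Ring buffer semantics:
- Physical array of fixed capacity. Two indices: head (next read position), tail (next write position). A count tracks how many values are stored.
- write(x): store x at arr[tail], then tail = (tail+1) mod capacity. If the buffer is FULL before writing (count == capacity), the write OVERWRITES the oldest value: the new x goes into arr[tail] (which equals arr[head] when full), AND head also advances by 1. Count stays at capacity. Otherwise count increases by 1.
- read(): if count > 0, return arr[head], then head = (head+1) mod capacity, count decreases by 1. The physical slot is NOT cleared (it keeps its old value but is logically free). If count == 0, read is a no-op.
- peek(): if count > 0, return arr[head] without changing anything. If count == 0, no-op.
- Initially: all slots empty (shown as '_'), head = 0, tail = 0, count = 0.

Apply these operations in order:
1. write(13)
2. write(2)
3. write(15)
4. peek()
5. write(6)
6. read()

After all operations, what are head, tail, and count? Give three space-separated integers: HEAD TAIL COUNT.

Answer: 2 1 2

Derivation:
After op 1 (write(13)): arr=[13 _ _] head=0 tail=1 count=1
After op 2 (write(2)): arr=[13 2 _] head=0 tail=2 count=2
After op 3 (write(15)): arr=[13 2 15] head=0 tail=0 count=3
After op 4 (peek()): arr=[13 2 15] head=0 tail=0 count=3
After op 5 (write(6)): arr=[6 2 15] head=1 tail=1 count=3
After op 6 (read()): arr=[6 2 15] head=2 tail=1 count=2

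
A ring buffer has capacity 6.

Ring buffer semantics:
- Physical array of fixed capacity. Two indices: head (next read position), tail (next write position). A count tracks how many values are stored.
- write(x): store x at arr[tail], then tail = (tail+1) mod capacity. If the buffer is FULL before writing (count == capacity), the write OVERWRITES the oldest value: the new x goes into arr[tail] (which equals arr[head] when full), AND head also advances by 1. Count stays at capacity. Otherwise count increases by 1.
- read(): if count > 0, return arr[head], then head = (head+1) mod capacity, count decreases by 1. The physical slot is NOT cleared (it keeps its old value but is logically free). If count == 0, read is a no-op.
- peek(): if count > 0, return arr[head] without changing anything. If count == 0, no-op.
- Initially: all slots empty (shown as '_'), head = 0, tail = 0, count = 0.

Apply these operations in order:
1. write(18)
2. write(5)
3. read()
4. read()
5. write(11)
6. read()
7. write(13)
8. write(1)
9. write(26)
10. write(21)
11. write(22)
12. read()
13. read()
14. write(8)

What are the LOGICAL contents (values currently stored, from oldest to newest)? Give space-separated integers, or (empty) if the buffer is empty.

After op 1 (write(18)): arr=[18 _ _ _ _ _] head=0 tail=1 count=1
After op 2 (write(5)): arr=[18 5 _ _ _ _] head=0 tail=2 count=2
After op 3 (read()): arr=[18 5 _ _ _ _] head=1 tail=2 count=1
After op 4 (read()): arr=[18 5 _ _ _ _] head=2 tail=2 count=0
After op 5 (write(11)): arr=[18 5 11 _ _ _] head=2 tail=3 count=1
After op 6 (read()): arr=[18 5 11 _ _ _] head=3 tail=3 count=0
After op 7 (write(13)): arr=[18 5 11 13 _ _] head=3 tail=4 count=1
After op 8 (write(1)): arr=[18 5 11 13 1 _] head=3 tail=5 count=2
After op 9 (write(26)): arr=[18 5 11 13 1 26] head=3 tail=0 count=3
After op 10 (write(21)): arr=[21 5 11 13 1 26] head=3 tail=1 count=4
After op 11 (write(22)): arr=[21 22 11 13 1 26] head=3 tail=2 count=5
After op 12 (read()): arr=[21 22 11 13 1 26] head=4 tail=2 count=4
After op 13 (read()): arr=[21 22 11 13 1 26] head=5 tail=2 count=3
After op 14 (write(8)): arr=[21 22 8 13 1 26] head=5 tail=3 count=4

Answer: 26 21 22 8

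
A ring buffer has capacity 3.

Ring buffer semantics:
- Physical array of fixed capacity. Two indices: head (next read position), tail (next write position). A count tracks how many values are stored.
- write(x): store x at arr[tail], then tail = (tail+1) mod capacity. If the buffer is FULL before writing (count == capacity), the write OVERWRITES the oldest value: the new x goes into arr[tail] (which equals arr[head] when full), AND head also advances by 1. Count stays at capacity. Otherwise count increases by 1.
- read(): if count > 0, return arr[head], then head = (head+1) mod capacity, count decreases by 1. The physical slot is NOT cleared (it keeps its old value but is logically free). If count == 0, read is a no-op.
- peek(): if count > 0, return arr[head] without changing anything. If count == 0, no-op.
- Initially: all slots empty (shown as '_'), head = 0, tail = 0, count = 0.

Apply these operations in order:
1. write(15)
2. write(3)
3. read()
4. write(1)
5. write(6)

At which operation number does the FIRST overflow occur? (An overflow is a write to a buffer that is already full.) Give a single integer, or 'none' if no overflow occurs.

After op 1 (write(15)): arr=[15 _ _] head=0 tail=1 count=1
After op 2 (write(3)): arr=[15 3 _] head=0 tail=2 count=2
After op 3 (read()): arr=[15 3 _] head=1 tail=2 count=1
After op 4 (write(1)): arr=[15 3 1] head=1 tail=0 count=2
After op 5 (write(6)): arr=[6 3 1] head=1 tail=1 count=3

Answer: none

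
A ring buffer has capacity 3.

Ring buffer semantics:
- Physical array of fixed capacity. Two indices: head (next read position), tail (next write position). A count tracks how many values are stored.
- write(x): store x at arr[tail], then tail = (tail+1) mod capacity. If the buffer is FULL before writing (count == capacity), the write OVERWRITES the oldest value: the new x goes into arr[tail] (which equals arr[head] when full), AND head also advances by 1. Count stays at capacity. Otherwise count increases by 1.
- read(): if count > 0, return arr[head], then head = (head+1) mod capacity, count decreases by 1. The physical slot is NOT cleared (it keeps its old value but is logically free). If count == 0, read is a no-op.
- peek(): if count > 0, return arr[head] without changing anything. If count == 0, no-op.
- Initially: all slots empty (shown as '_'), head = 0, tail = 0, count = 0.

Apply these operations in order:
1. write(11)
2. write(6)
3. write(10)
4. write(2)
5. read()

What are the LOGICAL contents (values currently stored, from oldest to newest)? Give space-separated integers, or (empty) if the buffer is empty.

After op 1 (write(11)): arr=[11 _ _] head=0 tail=1 count=1
After op 2 (write(6)): arr=[11 6 _] head=0 tail=2 count=2
After op 3 (write(10)): arr=[11 6 10] head=0 tail=0 count=3
After op 4 (write(2)): arr=[2 6 10] head=1 tail=1 count=3
After op 5 (read()): arr=[2 6 10] head=2 tail=1 count=2

Answer: 10 2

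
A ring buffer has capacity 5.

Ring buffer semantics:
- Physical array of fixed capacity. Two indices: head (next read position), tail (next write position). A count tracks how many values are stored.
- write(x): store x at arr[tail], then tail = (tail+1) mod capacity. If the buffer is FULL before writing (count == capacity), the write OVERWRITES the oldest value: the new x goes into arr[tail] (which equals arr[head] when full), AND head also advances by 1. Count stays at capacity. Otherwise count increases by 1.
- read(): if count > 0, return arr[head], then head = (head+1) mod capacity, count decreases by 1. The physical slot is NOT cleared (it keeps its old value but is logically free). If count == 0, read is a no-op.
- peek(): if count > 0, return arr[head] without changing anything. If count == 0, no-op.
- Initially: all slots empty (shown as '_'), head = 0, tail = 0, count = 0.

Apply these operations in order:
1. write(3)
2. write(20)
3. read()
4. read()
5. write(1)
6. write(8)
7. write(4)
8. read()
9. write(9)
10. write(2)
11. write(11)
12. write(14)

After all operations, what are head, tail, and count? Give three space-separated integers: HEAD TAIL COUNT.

Answer: 4 4 5

Derivation:
After op 1 (write(3)): arr=[3 _ _ _ _] head=0 tail=1 count=1
After op 2 (write(20)): arr=[3 20 _ _ _] head=0 tail=2 count=2
After op 3 (read()): arr=[3 20 _ _ _] head=1 tail=2 count=1
After op 4 (read()): arr=[3 20 _ _ _] head=2 tail=2 count=0
After op 5 (write(1)): arr=[3 20 1 _ _] head=2 tail=3 count=1
After op 6 (write(8)): arr=[3 20 1 8 _] head=2 tail=4 count=2
After op 7 (write(4)): arr=[3 20 1 8 4] head=2 tail=0 count=3
After op 8 (read()): arr=[3 20 1 8 4] head=3 tail=0 count=2
After op 9 (write(9)): arr=[9 20 1 8 4] head=3 tail=1 count=3
After op 10 (write(2)): arr=[9 2 1 8 4] head=3 tail=2 count=4
After op 11 (write(11)): arr=[9 2 11 8 4] head=3 tail=3 count=5
After op 12 (write(14)): arr=[9 2 11 14 4] head=4 tail=4 count=5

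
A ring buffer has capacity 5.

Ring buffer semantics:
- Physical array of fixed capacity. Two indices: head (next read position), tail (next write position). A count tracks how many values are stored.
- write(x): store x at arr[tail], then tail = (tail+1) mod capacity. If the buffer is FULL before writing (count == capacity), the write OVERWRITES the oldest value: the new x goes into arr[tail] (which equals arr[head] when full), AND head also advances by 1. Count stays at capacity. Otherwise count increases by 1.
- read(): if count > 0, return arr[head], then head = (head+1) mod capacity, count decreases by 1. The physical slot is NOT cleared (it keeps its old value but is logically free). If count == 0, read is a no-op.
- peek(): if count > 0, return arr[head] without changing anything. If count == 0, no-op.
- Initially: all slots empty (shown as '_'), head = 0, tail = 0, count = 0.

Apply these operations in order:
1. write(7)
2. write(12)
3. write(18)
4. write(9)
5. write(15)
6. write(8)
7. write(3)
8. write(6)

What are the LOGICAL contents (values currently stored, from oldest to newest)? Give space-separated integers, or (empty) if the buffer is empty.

Answer: 9 15 8 3 6

Derivation:
After op 1 (write(7)): arr=[7 _ _ _ _] head=0 tail=1 count=1
After op 2 (write(12)): arr=[7 12 _ _ _] head=0 tail=2 count=2
After op 3 (write(18)): arr=[7 12 18 _ _] head=0 tail=3 count=3
After op 4 (write(9)): arr=[7 12 18 9 _] head=0 tail=4 count=4
After op 5 (write(15)): arr=[7 12 18 9 15] head=0 tail=0 count=5
After op 6 (write(8)): arr=[8 12 18 9 15] head=1 tail=1 count=5
After op 7 (write(3)): arr=[8 3 18 9 15] head=2 tail=2 count=5
After op 8 (write(6)): arr=[8 3 6 9 15] head=3 tail=3 count=5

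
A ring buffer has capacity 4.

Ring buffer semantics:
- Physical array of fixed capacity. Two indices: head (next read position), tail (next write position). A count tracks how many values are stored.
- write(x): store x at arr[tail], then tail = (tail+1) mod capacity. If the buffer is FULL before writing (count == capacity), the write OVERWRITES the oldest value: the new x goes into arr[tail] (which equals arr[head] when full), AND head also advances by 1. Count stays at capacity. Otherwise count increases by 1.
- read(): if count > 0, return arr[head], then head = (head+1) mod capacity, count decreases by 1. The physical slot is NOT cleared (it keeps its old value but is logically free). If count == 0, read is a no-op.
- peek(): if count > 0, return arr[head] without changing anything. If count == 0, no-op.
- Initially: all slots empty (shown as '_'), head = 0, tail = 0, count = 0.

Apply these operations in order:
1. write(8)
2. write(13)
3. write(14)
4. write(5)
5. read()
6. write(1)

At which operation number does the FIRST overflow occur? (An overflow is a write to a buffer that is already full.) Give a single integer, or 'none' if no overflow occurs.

Answer: none

Derivation:
After op 1 (write(8)): arr=[8 _ _ _] head=0 tail=1 count=1
After op 2 (write(13)): arr=[8 13 _ _] head=0 tail=2 count=2
After op 3 (write(14)): arr=[8 13 14 _] head=0 tail=3 count=3
After op 4 (write(5)): arr=[8 13 14 5] head=0 tail=0 count=4
After op 5 (read()): arr=[8 13 14 5] head=1 tail=0 count=3
After op 6 (write(1)): arr=[1 13 14 5] head=1 tail=1 count=4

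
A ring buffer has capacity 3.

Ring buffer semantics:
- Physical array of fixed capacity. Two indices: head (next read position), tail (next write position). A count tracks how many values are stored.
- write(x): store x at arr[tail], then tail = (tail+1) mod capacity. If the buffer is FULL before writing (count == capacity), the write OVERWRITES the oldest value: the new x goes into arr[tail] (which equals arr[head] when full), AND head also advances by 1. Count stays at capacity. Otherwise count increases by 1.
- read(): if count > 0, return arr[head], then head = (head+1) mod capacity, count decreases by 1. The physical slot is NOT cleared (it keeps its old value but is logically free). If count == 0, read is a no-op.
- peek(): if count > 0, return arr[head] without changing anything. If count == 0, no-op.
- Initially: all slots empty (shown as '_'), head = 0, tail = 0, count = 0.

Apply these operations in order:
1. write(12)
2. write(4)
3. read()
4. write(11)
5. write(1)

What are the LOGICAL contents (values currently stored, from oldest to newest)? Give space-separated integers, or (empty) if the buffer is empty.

Answer: 4 11 1

Derivation:
After op 1 (write(12)): arr=[12 _ _] head=0 tail=1 count=1
After op 2 (write(4)): arr=[12 4 _] head=0 tail=2 count=2
After op 3 (read()): arr=[12 4 _] head=1 tail=2 count=1
After op 4 (write(11)): arr=[12 4 11] head=1 tail=0 count=2
After op 5 (write(1)): arr=[1 4 11] head=1 tail=1 count=3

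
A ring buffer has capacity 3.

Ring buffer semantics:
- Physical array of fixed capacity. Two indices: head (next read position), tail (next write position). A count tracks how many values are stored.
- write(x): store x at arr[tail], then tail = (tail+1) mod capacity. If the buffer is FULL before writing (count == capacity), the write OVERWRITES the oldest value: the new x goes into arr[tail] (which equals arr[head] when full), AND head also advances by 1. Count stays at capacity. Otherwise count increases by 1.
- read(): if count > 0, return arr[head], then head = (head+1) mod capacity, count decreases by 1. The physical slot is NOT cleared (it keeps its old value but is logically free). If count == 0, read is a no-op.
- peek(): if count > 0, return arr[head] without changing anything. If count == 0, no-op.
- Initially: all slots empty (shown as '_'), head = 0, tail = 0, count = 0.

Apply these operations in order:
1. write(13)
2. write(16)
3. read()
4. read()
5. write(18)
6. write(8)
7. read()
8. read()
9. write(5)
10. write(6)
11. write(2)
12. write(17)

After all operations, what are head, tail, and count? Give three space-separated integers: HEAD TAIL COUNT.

After op 1 (write(13)): arr=[13 _ _] head=0 tail=1 count=1
After op 2 (write(16)): arr=[13 16 _] head=0 tail=2 count=2
After op 3 (read()): arr=[13 16 _] head=1 tail=2 count=1
After op 4 (read()): arr=[13 16 _] head=2 tail=2 count=0
After op 5 (write(18)): arr=[13 16 18] head=2 tail=0 count=1
After op 6 (write(8)): arr=[8 16 18] head=2 tail=1 count=2
After op 7 (read()): arr=[8 16 18] head=0 tail=1 count=1
After op 8 (read()): arr=[8 16 18] head=1 tail=1 count=0
After op 9 (write(5)): arr=[8 5 18] head=1 tail=2 count=1
After op 10 (write(6)): arr=[8 5 6] head=1 tail=0 count=2
After op 11 (write(2)): arr=[2 5 6] head=1 tail=1 count=3
After op 12 (write(17)): arr=[2 17 6] head=2 tail=2 count=3

Answer: 2 2 3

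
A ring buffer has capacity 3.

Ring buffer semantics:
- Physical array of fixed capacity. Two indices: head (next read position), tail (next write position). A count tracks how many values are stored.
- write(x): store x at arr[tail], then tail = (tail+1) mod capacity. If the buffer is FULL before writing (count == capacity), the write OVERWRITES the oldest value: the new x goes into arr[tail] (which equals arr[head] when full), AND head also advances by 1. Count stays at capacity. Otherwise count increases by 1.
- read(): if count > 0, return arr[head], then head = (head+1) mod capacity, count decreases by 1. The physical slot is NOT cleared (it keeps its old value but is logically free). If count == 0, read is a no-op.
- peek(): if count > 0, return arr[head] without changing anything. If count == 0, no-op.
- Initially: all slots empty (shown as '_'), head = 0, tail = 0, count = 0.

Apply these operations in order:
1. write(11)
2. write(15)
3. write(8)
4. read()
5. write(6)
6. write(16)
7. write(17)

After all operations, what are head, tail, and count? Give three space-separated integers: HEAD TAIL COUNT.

After op 1 (write(11)): arr=[11 _ _] head=0 tail=1 count=1
After op 2 (write(15)): arr=[11 15 _] head=0 tail=2 count=2
After op 3 (write(8)): arr=[11 15 8] head=0 tail=0 count=3
After op 4 (read()): arr=[11 15 8] head=1 tail=0 count=2
After op 5 (write(6)): arr=[6 15 8] head=1 tail=1 count=3
After op 6 (write(16)): arr=[6 16 8] head=2 tail=2 count=3
After op 7 (write(17)): arr=[6 16 17] head=0 tail=0 count=3

Answer: 0 0 3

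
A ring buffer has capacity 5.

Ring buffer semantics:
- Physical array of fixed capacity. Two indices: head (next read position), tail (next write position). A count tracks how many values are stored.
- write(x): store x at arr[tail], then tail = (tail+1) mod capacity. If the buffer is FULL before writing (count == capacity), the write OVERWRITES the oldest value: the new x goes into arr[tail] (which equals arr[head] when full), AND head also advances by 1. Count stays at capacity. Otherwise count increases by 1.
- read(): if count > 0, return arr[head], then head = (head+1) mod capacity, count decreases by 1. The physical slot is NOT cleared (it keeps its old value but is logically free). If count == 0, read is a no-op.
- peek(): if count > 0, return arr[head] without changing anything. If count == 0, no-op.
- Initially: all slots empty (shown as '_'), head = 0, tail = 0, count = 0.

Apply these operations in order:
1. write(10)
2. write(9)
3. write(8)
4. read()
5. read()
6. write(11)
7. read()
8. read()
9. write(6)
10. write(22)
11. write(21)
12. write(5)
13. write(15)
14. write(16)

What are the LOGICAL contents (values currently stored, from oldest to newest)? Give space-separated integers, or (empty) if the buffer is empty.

After op 1 (write(10)): arr=[10 _ _ _ _] head=0 tail=1 count=1
After op 2 (write(9)): arr=[10 9 _ _ _] head=0 tail=2 count=2
After op 3 (write(8)): arr=[10 9 8 _ _] head=0 tail=3 count=3
After op 4 (read()): arr=[10 9 8 _ _] head=1 tail=3 count=2
After op 5 (read()): arr=[10 9 8 _ _] head=2 tail=3 count=1
After op 6 (write(11)): arr=[10 9 8 11 _] head=2 tail=4 count=2
After op 7 (read()): arr=[10 9 8 11 _] head=3 tail=4 count=1
After op 8 (read()): arr=[10 9 8 11 _] head=4 tail=4 count=0
After op 9 (write(6)): arr=[10 9 8 11 6] head=4 tail=0 count=1
After op 10 (write(22)): arr=[22 9 8 11 6] head=4 tail=1 count=2
After op 11 (write(21)): arr=[22 21 8 11 6] head=4 tail=2 count=3
After op 12 (write(5)): arr=[22 21 5 11 6] head=4 tail=3 count=4
After op 13 (write(15)): arr=[22 21 5 15 6] head=4 tail=4 count=5
After op 14 (write(16)): arr=[22 21 5 15 16] head=0 tail=0 count=5

Answer: 22 21 5 15 16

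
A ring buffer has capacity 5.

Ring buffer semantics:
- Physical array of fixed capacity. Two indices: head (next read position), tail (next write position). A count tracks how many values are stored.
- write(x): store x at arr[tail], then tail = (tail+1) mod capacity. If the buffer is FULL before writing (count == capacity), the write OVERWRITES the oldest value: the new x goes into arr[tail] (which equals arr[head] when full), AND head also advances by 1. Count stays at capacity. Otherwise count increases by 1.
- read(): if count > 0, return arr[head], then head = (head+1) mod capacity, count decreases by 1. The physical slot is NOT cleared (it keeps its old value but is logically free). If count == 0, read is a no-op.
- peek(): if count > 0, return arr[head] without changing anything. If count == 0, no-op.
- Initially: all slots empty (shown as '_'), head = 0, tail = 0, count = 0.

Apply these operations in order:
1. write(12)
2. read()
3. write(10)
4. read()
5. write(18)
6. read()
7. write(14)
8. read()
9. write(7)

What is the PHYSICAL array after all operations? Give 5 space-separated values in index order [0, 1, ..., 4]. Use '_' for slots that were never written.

After op 1 (write(12)): arr=[12 _ _ _ _] head=0 tail=1 count=1
After op 2 (read()): arr=[12 _ _ _ _] head=1 tail=1 count=0
After op 3 (write(10)): arr=[12 10 _ _ _] head=1 tail=2 count=1
After op 4 (read()): arr=[12 10 _ _ _] head=2 tail=2 count=0
After op 5 (write(18)): arr=[12 10 18 _ _] head=2 tail=3 count=1
After op 6 (read()): arr=[12 10 18 _ _] head=3 tail=3 count=0
After op 7 (write(14)): arr=[12 10 18 14 _] head=3 tail=4 count=1
After op 8 (read()): arr=[12 10 18 14 _] head=4 tail=4 count=0
After op 9 (write(7)): arr=[12 10 18 14 7] head=4 tail=0 count=1

Answer: 12 10 18 14 7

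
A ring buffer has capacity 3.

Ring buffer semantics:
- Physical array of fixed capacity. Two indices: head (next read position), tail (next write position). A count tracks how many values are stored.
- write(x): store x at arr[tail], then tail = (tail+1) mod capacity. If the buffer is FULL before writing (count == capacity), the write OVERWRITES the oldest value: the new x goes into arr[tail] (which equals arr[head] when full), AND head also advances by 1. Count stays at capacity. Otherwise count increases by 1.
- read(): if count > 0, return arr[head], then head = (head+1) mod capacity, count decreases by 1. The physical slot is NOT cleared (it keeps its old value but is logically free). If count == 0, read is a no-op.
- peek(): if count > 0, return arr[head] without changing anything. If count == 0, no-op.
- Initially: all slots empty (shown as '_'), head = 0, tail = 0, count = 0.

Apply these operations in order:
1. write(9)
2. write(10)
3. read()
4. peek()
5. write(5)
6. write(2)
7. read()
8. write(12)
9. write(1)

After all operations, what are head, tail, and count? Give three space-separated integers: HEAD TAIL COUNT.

After op 1 (write(9)): arr=[9 _ _] head=0 tail=1 count=1
After op 2 (write(10)): arr=[9 10 _] head=0 tail=2 count=2
After op 3 (read()): arr=[9 10 _] head=1 tail=2 count=1
After op 4 (peek()): arr=[9 10 _] head=1 tail=2 count=1
After op 5 (write(5)): arr=[9 10 5] head=1 tail=0 count=2
After op 6 (write(2)): arr=[2 10 5] head=1 tail=1 count=3
After op 7 (read()): arr=[2 10 5] head=2 tail=1 count=2
After op 8 (write(12)): arr=[2 12 5] head=2 tail=2 count=3
After op 9 (write(1)): arr=[2 12 1] head=0 tail=0 count=3

Answer: 0 0 3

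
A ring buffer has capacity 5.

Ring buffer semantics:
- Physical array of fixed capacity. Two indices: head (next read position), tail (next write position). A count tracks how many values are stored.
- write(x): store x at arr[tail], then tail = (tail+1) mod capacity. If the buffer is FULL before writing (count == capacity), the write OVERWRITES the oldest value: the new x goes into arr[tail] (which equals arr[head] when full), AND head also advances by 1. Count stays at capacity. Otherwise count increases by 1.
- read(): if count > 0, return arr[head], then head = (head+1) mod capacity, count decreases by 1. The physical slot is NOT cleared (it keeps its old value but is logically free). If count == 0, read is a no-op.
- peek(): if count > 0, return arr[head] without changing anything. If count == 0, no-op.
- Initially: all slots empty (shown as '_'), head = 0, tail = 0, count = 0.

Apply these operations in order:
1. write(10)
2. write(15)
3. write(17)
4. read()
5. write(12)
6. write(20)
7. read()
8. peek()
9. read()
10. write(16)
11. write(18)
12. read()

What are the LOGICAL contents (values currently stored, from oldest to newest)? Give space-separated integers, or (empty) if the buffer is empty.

Answer: 20 16 18

Derivation:
After op 1 (write(10)): arr=[10 _ _ _ _] head=0 tail=1 count=1
After op 2 (write(15)): arr=[10 15 _ _ _] head=0 tail=2 count=2
After op 3 (write(17)): arr=[10 15 17 _ _] head=0 tail=3 count=3
After op 4 (read()): arr=[10 15 17 _ _] head=1 tail=3 count=2
After op 5 (write(12)): arr=[10 15 17 12 _] head=1 tail=4 count=3
After op 6 (write(20)): arr=[10 15 17 12 20] head=1 tail=0 count=4
After op 7 (read()): arr=[10 15 17 12 20] head=2 tail=0 count=3
After op 8 (peek()): arr=[10 15 17 12 20] head=2 tail=0 count=3
After op 9 (read()): arr=[10 15 17 12 20] head=3 tail=0 count=2
After op 10 (write(16)): arr=[16 15 17 12 20] head=3 tail=1 count=3
After op 11 (write(18)): arr=[16 18 17 12 20] head=3 tail=2 count=4
After op 12 (read()): arr=[16 18 17 12 20] head=4 tail=2 count=3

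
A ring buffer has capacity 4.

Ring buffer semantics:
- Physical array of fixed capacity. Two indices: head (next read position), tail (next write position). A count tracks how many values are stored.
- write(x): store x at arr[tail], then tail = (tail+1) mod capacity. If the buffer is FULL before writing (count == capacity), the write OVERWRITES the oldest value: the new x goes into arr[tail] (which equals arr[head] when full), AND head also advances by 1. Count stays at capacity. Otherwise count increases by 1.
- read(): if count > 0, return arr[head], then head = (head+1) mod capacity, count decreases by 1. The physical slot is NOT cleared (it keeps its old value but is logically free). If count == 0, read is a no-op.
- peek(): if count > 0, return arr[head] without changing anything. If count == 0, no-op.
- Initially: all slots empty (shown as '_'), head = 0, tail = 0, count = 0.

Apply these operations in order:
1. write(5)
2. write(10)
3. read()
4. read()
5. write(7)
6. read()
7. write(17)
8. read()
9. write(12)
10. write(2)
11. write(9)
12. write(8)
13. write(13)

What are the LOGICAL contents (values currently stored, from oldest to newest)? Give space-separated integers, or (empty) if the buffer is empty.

Answer: 2 9 8 13

Derivation:
After op 1 (write(5)): arr=[5 _ _ _] head=0 tail=1 count=1
After op 2 (write(10)): arr=[5 10 _ _] head=0 tail=2 count=2
After op 3 (read()): arr=[5 10 _ _] head=1 tail=2 count=1
After op 4 (read()): arr=[5 10 _ _] head=2 tail=2 count=0
After op 5 (write(7)): arr=[5 10 7 _] head=2 tail=3 count=1
After op 6 (read()): arr=[5 10 7 _] head=3 tail=3 count=0
After op 7 (write(17)): arr=[5 10 7 17] head=3 tail=0 count=1
After op 8 (read()): arr=[5 10 7 17] head=0 tail=0 count=0
After op 9 (write(12)): arr=[12 10 7 17] head=0 tail=1 count=1
After op 10 (write(2)): arr=[12 2 7 17] head=0 tail=2 count=2
After op 11 (write(9)): arr=[12 2 9 17] head=0 tail=3 count=3
After op 12 (write(8)): arr=[12 2 9 8] head=0 tail=0 count=4
After op 13 (write(13)): arr=[13 2 9 8] head=1 tail=1 count=4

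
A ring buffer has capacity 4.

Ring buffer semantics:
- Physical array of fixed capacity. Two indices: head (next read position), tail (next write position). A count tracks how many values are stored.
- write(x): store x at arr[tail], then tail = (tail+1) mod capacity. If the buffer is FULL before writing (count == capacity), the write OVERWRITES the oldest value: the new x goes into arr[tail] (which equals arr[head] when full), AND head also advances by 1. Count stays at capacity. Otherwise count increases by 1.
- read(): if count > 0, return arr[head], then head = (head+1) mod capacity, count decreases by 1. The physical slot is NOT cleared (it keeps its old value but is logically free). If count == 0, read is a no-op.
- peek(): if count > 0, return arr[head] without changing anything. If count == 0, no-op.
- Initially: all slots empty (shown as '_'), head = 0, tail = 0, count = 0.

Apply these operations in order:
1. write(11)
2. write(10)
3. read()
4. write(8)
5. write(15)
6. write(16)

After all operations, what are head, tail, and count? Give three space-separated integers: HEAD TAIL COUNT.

Answer: 1 1 4

Derivation:
After op 1 (write(11)): arr=[11 _ _ _] head=0 tail=1 count=1
After op 2 (write(10)): arr=[11 10 _ _] head=0 tail=2 count=2
After op 3 (read()): arr=[11 10 _ _] head=1 tail=2 count=1
After op 4 (write(8)): arr=[11 10 8 _] head=1 tail=3 count=2
After op 5 (write(15)): arr=[11 10 8 15] head=1 tail=0 count=3
After op 6 (write(16)): arr=[16 10 8 15] head=1 tail=1 count=4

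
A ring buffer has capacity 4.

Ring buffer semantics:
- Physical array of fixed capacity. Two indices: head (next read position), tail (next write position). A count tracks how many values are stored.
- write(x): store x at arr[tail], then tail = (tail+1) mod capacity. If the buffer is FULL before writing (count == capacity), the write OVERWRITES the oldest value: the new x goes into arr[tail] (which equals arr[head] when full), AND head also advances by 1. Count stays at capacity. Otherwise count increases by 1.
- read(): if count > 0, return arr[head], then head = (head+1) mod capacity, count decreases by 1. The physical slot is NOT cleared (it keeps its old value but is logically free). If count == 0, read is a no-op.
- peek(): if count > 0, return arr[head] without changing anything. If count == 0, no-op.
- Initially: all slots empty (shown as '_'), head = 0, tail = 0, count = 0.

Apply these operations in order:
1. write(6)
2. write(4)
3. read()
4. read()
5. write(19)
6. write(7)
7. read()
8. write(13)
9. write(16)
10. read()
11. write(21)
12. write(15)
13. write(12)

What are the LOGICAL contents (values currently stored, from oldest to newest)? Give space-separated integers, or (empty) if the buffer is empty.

Answer: 16 21 15 12

Derivation:
After op 1 (write(6)): arr=[6 _ _ _] head=0 tail=1 count=1
After op 2 (write(4)): arr=[6 4 _ _] head=0 tail=2 count=2
After op 3 (read()): arr=[6 4 _ _] head=1 tail=2 count=1
After op 4 (read()): arr=[6 4 _ _] head=2 tail=2 count=0
After op 5 (write(19)): arr=[6 4 19 _] head=2 tail=3 count=1
After op 6 (write(7)): arr=[6 4 19 7] head=2 tail=0 count=2
After op 7 (read()): arr=[6 4 19 7] head=3 tail=0 count=1
After op 8 (write(13)): arr=[13 4 19 7] head=3 tail=1 count=2
After op 9 (write(16)): arr=[13 16 19 7] head=3 tail=2 count=3
After op 10 (read()): arr=[13 16 19 7] head=0 tail=2 count=2
After op 11 (write(21)): arr=[13 16 21 7] head=0 tail=3 count=3
After op 12 (write(15)): arr=[13 16 21 15] head=0 tail=0 count=4
After op 13 (write(12)): arr=[12 16 21 15] head=1 tail=1 count=4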